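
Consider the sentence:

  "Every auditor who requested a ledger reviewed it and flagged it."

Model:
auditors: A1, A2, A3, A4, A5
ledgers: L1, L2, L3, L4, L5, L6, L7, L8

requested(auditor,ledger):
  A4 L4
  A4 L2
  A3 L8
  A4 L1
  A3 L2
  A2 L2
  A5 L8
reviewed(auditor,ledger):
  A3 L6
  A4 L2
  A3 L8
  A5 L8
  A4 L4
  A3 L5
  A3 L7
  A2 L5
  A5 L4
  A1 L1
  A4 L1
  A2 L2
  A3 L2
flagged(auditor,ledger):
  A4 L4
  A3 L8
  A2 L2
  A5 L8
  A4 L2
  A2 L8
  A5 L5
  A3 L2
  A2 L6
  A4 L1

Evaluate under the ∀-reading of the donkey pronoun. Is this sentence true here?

True

"it" takes "a ledger" as antecedent — a donkey pronoun bound across the clause boundary.
Strong reading: for every (a,l) with requested(a,l), reviewed(a,l) ∧ flagged(a,l).
Restrictor pairs: (A2,L2) ✓  (A3,L2) ✓  (A3,L8) ✓  (A4,L1) ✓  (A4,L2) ✓  (A4,L4) ✓  (A5,L8) ✓
Every restrictor pair satisfies the scope.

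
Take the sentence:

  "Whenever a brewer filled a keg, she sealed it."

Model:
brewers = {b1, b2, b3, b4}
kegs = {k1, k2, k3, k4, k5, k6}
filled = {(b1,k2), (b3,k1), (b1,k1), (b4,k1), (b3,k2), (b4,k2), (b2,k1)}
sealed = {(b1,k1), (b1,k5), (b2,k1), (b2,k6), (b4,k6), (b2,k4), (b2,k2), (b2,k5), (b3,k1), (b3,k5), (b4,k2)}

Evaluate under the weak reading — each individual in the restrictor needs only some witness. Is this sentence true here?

"it" takes "a keg" as antecedent — a donkey pronoun bound across the clause boundary.
Weak reading: every brewer b with some filled-keg has at least one filled-keg k such that sealed(b,k).
Per brewer: b1:✓  b2:✓  b3:✓  b4:✓
Every brewer in the restrictor has a witness.

True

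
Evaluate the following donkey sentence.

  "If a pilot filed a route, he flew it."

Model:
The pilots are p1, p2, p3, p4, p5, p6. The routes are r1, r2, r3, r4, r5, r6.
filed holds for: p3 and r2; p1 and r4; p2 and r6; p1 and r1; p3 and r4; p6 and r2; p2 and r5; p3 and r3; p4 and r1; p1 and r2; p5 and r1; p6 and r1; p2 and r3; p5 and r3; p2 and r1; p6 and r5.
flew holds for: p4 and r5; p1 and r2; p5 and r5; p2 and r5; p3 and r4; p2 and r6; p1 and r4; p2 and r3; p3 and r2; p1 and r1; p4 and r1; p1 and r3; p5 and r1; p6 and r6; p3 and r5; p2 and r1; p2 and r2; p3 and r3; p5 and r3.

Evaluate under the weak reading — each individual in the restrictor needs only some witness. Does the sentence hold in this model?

"it" takes "a route" as antecedent — a donkey pronoun bound across the clause boundary.
Weak reading: every pilot p with some filed-route has at least one filed-route r such that flew(p,r).
Per pilot: p1:✓  p2:✓  p3:✓  p4:✓  p5:✓  p6:✗
p6 has no witness among its filed-routes.

False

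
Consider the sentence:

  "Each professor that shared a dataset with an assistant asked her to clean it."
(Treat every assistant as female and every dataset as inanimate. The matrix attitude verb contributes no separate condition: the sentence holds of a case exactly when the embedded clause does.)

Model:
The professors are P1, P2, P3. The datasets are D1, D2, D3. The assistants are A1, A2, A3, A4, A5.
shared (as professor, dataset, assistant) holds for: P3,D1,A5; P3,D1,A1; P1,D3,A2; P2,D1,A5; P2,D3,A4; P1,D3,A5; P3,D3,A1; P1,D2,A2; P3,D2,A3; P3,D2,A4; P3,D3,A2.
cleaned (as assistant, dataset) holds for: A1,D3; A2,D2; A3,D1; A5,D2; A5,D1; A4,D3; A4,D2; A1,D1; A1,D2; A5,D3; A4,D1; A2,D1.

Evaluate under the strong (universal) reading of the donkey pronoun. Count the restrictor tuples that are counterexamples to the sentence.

"her" takes "an assistant" as antecedent and "it" takes "a dataset"; both are donkey pronouns co-varying with the restrictor.
Strong reading: for every (p,d,a) with shared(p,d,a), cleaned(a,d).
Restrictor triples: (P1,D2,A2)→cleaned(A2,D2) ✓  (P1,D3,A2)→cleaned(A2,D3) ✗  (P1,D3,A5)→cleaned(A5,D3) ✓  (P2,D1,A5)→cleaned(A5,D1) ✓  (P2,D3,A4)→cleaned(A4,D3) ✓  (P3,D1,A1)→cleaned(A1,D1) ✓  (P3,D1,A5)→cleaned(A5,D1) ✓  (P3,D2,A3)→cleaned(A3,D2) ✗  (P3,D2,A4)→cleaned(A4,D2) ✓  (P3,D3,A1)→cleaned(A1,D3) ✓  (P3,D3,A2)→cleaned(A2,D3) ✗
Counterexamples (restrictor triples failing the scope): 3.

3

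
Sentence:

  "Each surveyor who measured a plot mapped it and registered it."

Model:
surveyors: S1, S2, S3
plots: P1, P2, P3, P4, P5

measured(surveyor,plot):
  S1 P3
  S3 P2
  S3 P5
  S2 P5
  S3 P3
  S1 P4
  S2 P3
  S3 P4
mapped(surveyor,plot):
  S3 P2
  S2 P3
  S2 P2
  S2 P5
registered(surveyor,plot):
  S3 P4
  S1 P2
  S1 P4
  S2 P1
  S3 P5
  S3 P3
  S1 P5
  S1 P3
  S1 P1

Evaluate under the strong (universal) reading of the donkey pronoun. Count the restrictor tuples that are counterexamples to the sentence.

8

"it" takes "a plot" as antecedent — a donkey pronoun bound across the clause boundary.
Strong reading: for every (s,p) with measured(s,p), mapped(s,p) ∧ registered(s,p).
Restrictor pairs: (S1,P3) ✗  (S1,P4) ✗  (S2,P3) ✗  (S2,P5) ✗  (S3,P2) ✗  (S3,P3) ✗  (S3,P4) ✗  (S3,P5) ✗
Counterexamples (restrictor pairs failing the scope): 8.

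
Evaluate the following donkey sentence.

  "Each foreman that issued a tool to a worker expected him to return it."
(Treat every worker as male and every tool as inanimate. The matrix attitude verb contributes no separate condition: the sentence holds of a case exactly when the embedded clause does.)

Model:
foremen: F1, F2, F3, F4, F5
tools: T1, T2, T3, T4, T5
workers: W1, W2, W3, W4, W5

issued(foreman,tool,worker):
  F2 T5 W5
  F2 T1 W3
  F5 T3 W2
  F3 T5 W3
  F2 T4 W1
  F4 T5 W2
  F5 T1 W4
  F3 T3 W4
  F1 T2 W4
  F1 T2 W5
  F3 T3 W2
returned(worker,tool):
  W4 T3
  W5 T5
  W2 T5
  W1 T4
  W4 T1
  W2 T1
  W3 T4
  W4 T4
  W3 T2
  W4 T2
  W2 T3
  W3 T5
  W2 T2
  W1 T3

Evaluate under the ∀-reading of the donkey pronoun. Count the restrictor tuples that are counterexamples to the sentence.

"him" takes "a worker" as antecedent and "it" takes "a tool"; both are donkey pronouns co-varying with the restrictor.
Strong reading: for every (f,t,w) with issued(f,t,w), returned(w,t).
Restrictor triples: (F1,T2,W4)→returned(W4,T2) ✓  (F1,T2,W5)→returned(W5,T2) ✗  (F2,T1,W3)→returned(W3,T1) ✗  (F2,T4,W1)→returned(W1,T4) ✓  (F2,T5,W5)→returned(W5,T5) ✓  (F3,T3,W2)→returned(W2,T3) ✓  (F3,T3,W4)→returned(W4,T3) ✓  (F3,T5,W3)→returned(W3,T5) ✓  (F4,T5,W2)→returned(W2,T5) ✓  (F5,T1,W4)→returned(W4,T1) ✓  (F5,T3,W2)→returned(W2,T3) ✓
Counterexamples (restrictor triples failing the scope): 2.

2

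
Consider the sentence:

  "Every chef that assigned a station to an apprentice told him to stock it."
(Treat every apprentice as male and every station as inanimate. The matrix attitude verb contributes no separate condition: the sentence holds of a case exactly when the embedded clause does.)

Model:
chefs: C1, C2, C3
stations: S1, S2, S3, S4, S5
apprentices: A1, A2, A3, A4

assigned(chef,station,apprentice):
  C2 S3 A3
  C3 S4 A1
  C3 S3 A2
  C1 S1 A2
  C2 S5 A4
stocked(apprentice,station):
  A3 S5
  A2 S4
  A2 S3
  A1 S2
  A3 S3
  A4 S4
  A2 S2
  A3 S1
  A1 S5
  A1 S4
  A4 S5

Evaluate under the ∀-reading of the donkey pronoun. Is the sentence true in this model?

"him" takes "an apprentice" as antecedent and "it" takes "a station"; both are donkey pronouns co-varying with the restrictor.
Strong reading: for every (c,s,a) with assigned(c,s,a), stocked(a,s).
Restrictor triples: (C1,S1,A2)→stocked(A2,S1) ✗  (C2,S3,A3)→stocked(A3,S3) ✓  (C2,S5,A4)→stocked(A4,S5) ✓  (C3,S3,A2)→stocked(A2,S3) ✓  (C3,S4,A1)→stocked(A1,S4) ✓
Counterexample: (C1,S1,A2) — stocked(A2,S1) does not hold.

False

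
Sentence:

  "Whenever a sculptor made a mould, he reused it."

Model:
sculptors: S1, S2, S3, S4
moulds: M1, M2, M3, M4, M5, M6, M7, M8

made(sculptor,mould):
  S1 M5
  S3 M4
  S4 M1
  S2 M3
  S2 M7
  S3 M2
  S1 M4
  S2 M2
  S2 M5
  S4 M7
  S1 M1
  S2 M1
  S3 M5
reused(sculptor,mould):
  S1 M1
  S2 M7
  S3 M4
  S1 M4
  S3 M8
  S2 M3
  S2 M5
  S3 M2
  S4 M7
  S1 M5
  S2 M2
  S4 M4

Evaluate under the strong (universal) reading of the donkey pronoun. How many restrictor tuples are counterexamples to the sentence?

"it" takes "a mould" as antecedent — a donkey pronoun bound across the clause boundary.
Strong reading: for every (s,m) with made(s,m), reused(s,m).
Restrictor pairs: (S1,M1) ✓  (S1,M4) ✓  (S1,M5) ✓  (S2,M1) ✗  (S2,M2) ✓  (S2,M3) ✓  (S2,M5) ✓  (S2,M7) ✓  (S3,M2) ✓  (S3,M4) ✓  (S3,M5) ✗  (S4,M1) ✗  (S4,M7) ✓
Counterexamples (restrictor pairs failing the scope): 3.

3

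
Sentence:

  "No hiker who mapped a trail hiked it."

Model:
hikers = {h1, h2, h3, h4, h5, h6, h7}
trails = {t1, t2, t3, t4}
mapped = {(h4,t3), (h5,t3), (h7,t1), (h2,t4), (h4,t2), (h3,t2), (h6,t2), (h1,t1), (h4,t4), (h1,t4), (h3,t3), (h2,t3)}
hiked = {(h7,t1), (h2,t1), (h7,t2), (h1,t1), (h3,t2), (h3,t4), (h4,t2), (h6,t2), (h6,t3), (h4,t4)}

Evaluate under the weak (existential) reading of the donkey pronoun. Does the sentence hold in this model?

"it" takes "a trail" as antecedent — a donkey pronoun bound across the clause boundary.
Truth condition: for no (h,t) with mapped(h,t) does hiked(h,t) hold.
Restrictor pairs — does the scope hold? (h1,t1):holds  (h1,t4):fails  (h2,t3):fails  (h2,t4):fails  (h3,t2):holds  (h3,t3):fails  (h4,t2):holds  (h4,t3):fails  (h4,t4):holds  (h5,t3):fails  (h6,t2):holds  (h7,t1):holds
Scope holds for 6 pair(s), so the sentence is false.

False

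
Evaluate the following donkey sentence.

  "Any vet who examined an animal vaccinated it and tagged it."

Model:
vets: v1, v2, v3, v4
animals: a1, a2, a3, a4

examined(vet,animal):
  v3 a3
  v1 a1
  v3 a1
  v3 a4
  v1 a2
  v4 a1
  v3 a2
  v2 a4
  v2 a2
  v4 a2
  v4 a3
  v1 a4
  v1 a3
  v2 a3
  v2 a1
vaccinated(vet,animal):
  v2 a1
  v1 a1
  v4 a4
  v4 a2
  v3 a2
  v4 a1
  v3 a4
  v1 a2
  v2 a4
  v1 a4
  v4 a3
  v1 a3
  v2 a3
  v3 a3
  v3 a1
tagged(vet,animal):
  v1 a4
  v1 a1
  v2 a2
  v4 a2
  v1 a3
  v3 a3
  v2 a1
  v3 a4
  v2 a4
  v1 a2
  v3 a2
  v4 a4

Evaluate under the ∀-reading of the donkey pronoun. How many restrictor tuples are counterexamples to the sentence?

5

"it" takes "an animal" as antecedent — a donkey pronoun bound across the clause boundary.
Strong reading: for every (v,a) with examined(v,a), vaccinated(v,a) ∧ tagged(v,a).
Restrictor pairs: (v1,a1) ✓  (v1,a2) ✓  (v1,a3) ✓  (v1,a4) ✓  (v2,a1) ✓  (v2,a2) ✗  (v2,a3) ✗  (v2,a4) ✓  (v3,a1) ✗  (v3,a2) ✓  (v3,a3) ✓  (v3,a4) ✓  (v4,a1) ✗  (v4,a2) ✓  (v4,a3) ✗
Counterexamples (restrictor pairs failing the scope): 5.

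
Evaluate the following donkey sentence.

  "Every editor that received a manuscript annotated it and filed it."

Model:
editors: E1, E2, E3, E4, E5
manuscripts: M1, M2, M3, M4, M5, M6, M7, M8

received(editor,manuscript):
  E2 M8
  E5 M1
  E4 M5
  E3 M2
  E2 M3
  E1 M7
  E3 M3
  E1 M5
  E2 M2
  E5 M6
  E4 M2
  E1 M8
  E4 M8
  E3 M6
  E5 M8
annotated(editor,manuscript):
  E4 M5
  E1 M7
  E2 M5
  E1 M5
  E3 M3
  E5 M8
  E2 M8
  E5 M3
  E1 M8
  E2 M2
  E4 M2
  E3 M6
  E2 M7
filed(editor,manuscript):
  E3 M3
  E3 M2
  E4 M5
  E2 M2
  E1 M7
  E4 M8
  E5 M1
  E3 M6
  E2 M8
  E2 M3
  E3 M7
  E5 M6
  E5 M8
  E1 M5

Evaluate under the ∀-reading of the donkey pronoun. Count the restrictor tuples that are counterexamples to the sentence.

"it" takes "a manuscript" as antecedent — a donkey pronoun bound across the clause boundary.
Strong reading: for every (e,m) with received(e,m), annotated(e,m) ∧ filed(e,m).
Restrictor pairs: (E1,M5) ✓  (E1,M7) ✓  (E1,M8) ✗  (E2,M2) ✓  (E2,M3) ✗  (E2,M8) ✓  (E3,M2) ✗  (E3,M3) ✓  (E3,M6) ✓  (E4,M2) ✗  (E4,M5) ✓  (E4,M8) ✗  (E5,M1) ✗  (E5,M6) ✗  (E5,M8) ✓
Counterexamples (restrictor pairs failing the scope): 7.

7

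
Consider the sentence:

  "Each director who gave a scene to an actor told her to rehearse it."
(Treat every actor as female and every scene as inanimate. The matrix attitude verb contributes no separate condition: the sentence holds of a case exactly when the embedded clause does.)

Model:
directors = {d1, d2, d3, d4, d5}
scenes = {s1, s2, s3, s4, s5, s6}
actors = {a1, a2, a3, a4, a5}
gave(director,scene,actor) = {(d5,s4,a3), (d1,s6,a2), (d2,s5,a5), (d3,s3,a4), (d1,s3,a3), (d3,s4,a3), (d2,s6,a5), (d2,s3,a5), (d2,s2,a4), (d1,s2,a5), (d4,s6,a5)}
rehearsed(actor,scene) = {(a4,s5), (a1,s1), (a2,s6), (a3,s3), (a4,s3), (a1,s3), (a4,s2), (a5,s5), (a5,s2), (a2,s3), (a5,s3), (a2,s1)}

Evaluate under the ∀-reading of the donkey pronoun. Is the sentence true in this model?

False

"her" takes "an actor" as antecedent and "it" takes "a scene"; both are donkey pronouns co-varying with the restrictor.
Strong reading: for every (d,s,a) with gave(d,s,a), rehearsed(a,s).
Restrictor triples: (d1,s2,a5)→rehearsed(a5,s2) ✓  (d1,s3,a3)→rehearsed(a3,s3) ✓  (d1,s6,a2)→rehearsed(a2,s6) ✓  (d2,s2,a4)→rehearsed(a4,s2) ✓  (d2,s3,a5)→rehearsed(a5,s3) ✓  (d2,s5,a5)→rehearsed(a5,s5) ✓  (d2,s6,a5)→rehearsed(a5,s6) ✗  (d3,s3,a4)→rehearsed(a4,s3) ✓  (d3,s4,a3)→rehearsed(a3,s4) ✗  (d4,s6,a5)→rehearsed(a5,s6) ✗  (d5,s4,a3)→rehearsed(a3,s4) ✗
Counterexample: (d2,s6,a5) — rehearsed(a5,s6) does not hold.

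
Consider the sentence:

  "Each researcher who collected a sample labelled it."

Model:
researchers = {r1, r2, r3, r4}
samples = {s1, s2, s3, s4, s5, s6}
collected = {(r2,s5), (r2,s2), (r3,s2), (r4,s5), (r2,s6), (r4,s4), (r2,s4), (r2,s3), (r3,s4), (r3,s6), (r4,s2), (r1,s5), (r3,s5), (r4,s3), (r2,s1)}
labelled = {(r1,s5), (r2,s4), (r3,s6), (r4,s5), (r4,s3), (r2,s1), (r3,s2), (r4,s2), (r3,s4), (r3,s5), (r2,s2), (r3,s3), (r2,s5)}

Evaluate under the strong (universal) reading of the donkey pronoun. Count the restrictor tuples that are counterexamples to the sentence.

"it" takes "a sample" as antecedent — a donkey pronoun bound across the clause boundary.
Strong reading: for every (r,s) with collected(r,s), labelled(r,s).
Restrictor pairs: (r1,s5) ✓  (r2,s1) ✓  (r2,s2) ✓  (r2,s3) ✗  (r2,s4) ✓  (r2,s5) ✓  (r2,s6) ✗  (r3,s2) ✓  (r3,s4) ✓  (r3,s5) ✓  (r3,s6) ✓  (r4,s2) ✓  (r4,s3) ✓  (r4,s4) ✗  (r4,s5) ✓
Counterexamples (restrictor pairs failing the scope): 3.

3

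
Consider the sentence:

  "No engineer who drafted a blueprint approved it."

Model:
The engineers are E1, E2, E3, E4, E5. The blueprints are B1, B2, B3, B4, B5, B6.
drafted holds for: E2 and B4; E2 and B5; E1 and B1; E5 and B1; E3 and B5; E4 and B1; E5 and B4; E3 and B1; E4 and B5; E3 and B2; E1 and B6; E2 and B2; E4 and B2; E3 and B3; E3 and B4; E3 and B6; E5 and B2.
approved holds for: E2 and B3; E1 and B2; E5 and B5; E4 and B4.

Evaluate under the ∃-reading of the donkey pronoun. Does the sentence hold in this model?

True

"it" takes "a blueprint" as antecedent — a donkey pronoun bound across the clause boundary.
Truth condition: for no (e,b) with drafted(e,b) does approved(e,b) hold.
Restrictor pairs — does the scope hold? (E1,B1):fails  (E1,B6):fails  (E2,B2):fails  (E2,B4):fails  (E2,B5):fails  (E3,B1):fails  (E3,B2):fails  (E3,B3):fails  (E3,B4):fails  (E3,B5):fails  (E3,B6):fails  (E4,B1):fails  (E4,B2):fails  (E4,B5):fails  (E5,B1):fails  (E5,B2):fails  (E5,B4):fails
Scope holds for no restrictor pair, so the sentence is true.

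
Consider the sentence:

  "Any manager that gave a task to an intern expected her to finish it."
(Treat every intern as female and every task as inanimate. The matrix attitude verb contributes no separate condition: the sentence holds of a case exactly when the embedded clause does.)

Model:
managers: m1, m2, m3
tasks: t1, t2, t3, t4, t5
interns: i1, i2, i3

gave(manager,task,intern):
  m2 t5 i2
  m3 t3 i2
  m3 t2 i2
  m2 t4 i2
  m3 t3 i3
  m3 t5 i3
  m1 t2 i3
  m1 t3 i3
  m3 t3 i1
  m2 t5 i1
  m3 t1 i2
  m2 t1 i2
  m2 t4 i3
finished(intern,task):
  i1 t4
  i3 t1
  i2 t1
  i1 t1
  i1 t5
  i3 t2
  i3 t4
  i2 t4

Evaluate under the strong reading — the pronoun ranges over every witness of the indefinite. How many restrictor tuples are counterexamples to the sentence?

"her" takes "an intern" as antecedent and "it" takes "a task"; both are donkey pronouns co-varying with the restrictor.
Strong reading: for every (m,t,i) with gave(m,t,i), finished(i,t).
Restrictor triples: (m1,t2,i3)→finished(i3,t2) ✓  (m1,t3,i3)→finished(i3,t3) ✗  (m2,t1,i2)→finished(i2,t1) ✓  (m2,t4,i2)→finished(i2,t4) ✓  (m2,t4,i3)→finished(i3,t4) ✓  (m2,t5,i1)→finished(i1,t5) ✓  (m2,t5,i2)→finished(i2,t5) ✗  (m3,t1,i2)→finished(i2,t1) ✓  (m3,t2,i2)→finished(i2,t2) ✗  (m3,t3,i1)→finished(i1,t3) ✗  (m3,t3,i2)→finished(i2,t3) ✗  (m3,t3,i3)→finished(i3,t3) ✗  (m3,t5,i3)→finished(i3,t5) ✗
Counterexamples (restrictor triples failing the scope): 7.

7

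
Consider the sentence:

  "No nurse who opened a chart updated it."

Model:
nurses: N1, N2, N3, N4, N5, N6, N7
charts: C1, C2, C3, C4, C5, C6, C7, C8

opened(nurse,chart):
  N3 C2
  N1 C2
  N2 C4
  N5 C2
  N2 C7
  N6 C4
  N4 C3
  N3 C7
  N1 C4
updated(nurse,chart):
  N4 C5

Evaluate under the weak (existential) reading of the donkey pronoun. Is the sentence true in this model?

True

"it" takes "a chart" as antecedent — a donkey pronoun bound across the clause boundary.
Truth condition: for no (n,c) with opened(n,c) does updated(n,c) hold.
Restrictor pairs — does the scope hold? (N1,C2):fails  (N1,C4):fails  (N2,C4):fails  (N2,C7):fails  (N3,C2):fails  (N3,C7):fails  (N4,C3):fails  (N5,C2):fails  (N6,C4):fails
Scope holds for no restrictor pair, so the sentence is true.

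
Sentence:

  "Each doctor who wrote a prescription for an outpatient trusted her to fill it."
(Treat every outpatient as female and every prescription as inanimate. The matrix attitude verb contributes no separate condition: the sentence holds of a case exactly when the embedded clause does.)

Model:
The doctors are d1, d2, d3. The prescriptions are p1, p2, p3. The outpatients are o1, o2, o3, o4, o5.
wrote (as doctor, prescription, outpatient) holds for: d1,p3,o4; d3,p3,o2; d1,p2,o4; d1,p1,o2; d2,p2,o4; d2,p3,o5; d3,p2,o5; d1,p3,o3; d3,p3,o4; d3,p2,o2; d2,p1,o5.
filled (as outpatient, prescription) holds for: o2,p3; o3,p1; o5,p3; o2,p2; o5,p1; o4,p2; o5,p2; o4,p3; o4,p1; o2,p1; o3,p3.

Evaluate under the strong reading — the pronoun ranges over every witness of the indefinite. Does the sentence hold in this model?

True

"her" takes "an outpatient" as antecedent and "it" takes "a prescription"; both are donkey pronouns co-varying with the restrictor.
Strong reading: for every (d,p,o) with wrote(d,p,o), filled(o,p).
Restrictor triples: (d1,p1,o2)→filled(o2,p1) ✓  (d1,p2,o4)→filled(o4,p2) ✓  (d1,p3,o3)→filled(o3,p3) ✓  (d1,p3,o4)→filled(o4,p3) ✓  (d2,p1,o5)→filled(o5,p1) ✓  (d2,p2,o4)→filled(o4,p2) ✓  (d2,p3,o5)→filled(o5,p3) ✓  (d3,p2,o2)→filled(o2,p2) ✓  (d3,p2,o5)→filled(o5,p2) ✓  (d3,p3,o2)→filled(o2,p3) ✓  (d3,p3,o4)→filled(o4,p3) ✓
Every restrictor triple satisfies the scope.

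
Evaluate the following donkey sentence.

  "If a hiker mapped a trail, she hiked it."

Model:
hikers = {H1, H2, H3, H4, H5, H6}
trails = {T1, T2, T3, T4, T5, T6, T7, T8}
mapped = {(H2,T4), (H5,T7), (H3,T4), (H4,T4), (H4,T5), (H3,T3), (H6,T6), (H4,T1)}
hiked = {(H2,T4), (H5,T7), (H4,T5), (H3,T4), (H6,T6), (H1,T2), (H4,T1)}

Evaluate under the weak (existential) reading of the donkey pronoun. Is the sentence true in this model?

"it" takes "a trail" as antecedent — a donkey pronoun bound across the clause boundary.
Weak reading: every hiker h with some mapped-trail has at least one mapped-trail t such that hiked(h,t).
Per hiker: H2:✓  H3:✓  H4:✓  H5:✓  H6:✓
Every hiker in the restrictor has a witness.

True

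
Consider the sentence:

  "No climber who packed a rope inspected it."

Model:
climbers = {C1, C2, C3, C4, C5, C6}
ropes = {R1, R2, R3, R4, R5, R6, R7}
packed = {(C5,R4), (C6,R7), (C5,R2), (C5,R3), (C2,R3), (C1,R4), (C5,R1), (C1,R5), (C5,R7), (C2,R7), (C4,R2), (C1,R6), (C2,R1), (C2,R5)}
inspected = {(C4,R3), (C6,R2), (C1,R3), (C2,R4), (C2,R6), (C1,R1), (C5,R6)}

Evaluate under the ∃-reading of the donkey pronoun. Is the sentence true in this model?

True

"it" takes "a rope" as antecedent — a donkey pronoun bound across the clause boundary.
Truth condition: for no (c,r) with packed(c,r) does inspected(c,r) hold.
Restrictor pairs — does the scope hold? (C1,R4):fails  (C1,R5):fails  (C1,R6):fails  (C2,R1):fails  (C2,R3):fails  (C2,R5):fails  (C2,R7):fails  (C4,R2):fails  (C5,R1):fails  (C5,R2):fails  (C5,R3):fails  (C5,R4):fails  (C5,R7):fails  (C6,R7):fails
Scope holds for no restrictor pair, so the sentence is true.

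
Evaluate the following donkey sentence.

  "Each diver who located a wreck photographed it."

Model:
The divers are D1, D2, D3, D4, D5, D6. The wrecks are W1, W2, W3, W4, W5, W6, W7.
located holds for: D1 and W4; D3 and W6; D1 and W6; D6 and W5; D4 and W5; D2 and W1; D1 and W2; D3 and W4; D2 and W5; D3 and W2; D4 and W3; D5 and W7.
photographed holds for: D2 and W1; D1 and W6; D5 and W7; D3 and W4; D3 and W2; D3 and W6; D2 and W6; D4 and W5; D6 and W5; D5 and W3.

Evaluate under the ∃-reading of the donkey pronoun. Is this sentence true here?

True

"it" takes "a wreck" as antecedent — a donkey pronoun bound across the clause boundary.
Weak reading: every diver d with some located-wreck has at least one located-wreck w such that photographed(d,w).
Per diver: D1:✓  D2:✓  D3:✓  D4:✓  D5:✓  D6:✓
Every diver in the restrictor has a witness.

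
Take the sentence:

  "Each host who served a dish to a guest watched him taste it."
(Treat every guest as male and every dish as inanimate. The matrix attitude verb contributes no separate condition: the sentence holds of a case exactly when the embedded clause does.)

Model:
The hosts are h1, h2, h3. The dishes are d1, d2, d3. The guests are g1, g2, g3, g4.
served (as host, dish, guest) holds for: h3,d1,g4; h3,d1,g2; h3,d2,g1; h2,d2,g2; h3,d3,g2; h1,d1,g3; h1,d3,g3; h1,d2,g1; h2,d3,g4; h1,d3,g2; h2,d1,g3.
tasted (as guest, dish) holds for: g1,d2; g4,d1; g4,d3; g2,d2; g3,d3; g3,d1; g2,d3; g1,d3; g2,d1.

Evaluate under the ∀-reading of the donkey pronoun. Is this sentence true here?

"him" takes "a guest" as antecedent and "it" takes "a dish"; both are donkey pronouns co-varying with the restrictor.
Strong reading: for every (h,d,g) with served(h,d,g), tasted(g,d).
Restrictor triples: (h1,d1,g3)→tasted(g3,d1) ✓  (h1,d2,g1)→tasted(g1,d2) ✓  (h1,d3,g2)→tasted(g2,d3) ✓  (h1,d3,g3)→tasted(g3,d3) ✓  (h2,d1,g3)→tasted(g3,d1) ✓  (h2,d2,g2)→tasted(g2,d2) ✓  (h2,d3,g4)→tasted(g4,d3) ✓  (h3,d1,g2)→tasted(g2,d1) ✓  (h3,d1,g4)→tasted(g4,d1) ✓  (h3,d2,g1)→tasted(g1,d2) ✓  (h3,d3,g2)→tasted(g2,d3) ✓
Every restrictor triple satisfies the scope.

True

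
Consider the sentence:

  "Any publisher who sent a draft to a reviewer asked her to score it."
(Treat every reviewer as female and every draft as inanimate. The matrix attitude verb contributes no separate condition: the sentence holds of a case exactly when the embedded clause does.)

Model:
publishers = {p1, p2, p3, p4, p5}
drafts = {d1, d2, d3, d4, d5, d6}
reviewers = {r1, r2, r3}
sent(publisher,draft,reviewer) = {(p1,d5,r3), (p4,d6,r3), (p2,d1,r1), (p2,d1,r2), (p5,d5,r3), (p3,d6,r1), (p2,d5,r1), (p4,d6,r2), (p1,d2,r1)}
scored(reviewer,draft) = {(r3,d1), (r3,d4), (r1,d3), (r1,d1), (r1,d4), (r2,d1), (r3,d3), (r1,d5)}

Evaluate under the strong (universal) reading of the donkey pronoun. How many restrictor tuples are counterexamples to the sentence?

6

"her" takes "a reviewer" as antecedent and "it" takes "a draft"; both are donkey pronouns co-varying with the restrictor.
Strong reading: for every (p,d,r) with sent(p,d,r), scored(r,d).
Restrictor triples: (p1,d2,r1)→scored(r1,d2) ✗  (p1,d5,r3)→scored(r3,d5) ✗  (p2,d1,r1)→scored(r1,d1) ✓  (p2,d1,r2)→scored(r2,d1) ✓  (p2,d5,r1)→scored(r1,d5) ✓  (p3,d6,r1)→scored(r1,d6) ✗  (p4,d6,r2)→scored(r2,d6) ✗  (p4,d6,r3)→scored(r3,d6) ✗  (p5,d5,r3)→scored(r3,d5) ✗
Counterexamples (restrictor triples failing the scope): 6.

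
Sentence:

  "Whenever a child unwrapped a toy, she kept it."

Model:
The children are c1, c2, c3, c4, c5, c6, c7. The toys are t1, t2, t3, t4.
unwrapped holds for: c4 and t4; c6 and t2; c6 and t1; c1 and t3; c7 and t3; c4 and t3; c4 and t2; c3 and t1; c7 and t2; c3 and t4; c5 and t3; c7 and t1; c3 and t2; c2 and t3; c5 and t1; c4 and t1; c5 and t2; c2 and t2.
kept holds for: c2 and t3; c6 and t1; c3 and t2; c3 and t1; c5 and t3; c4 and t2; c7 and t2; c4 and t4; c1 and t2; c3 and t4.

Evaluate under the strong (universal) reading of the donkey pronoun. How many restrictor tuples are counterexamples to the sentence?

"it" takes "a toy" as antecedent — a donkey pronoun bound across the clause boundary.
Strong reading: for every (c,t) with unwrapped(c,t), kept(c,t).
Restrictor pairs: (c1,t3) ✗  (c2,t2) ✗  (c2,t3) ✓  (c3,t1) ✓  (c3,t2) ✓  (c3,t4) ✓  (c4,t1) ✗  (c4,t2) ✓  (c4,t3) ✗  (c4,t4) ✓  (c5,t1) ✗  (c5,t2) ✗  (c5,t3) ✓  (c6,t1) ✓  (c6,t2) ✗  (c7,t1) ✗  (c7,t2) ✓  (c7,t3) ✗
Counterexamples (restrictor pairs failing the scope): 9.

9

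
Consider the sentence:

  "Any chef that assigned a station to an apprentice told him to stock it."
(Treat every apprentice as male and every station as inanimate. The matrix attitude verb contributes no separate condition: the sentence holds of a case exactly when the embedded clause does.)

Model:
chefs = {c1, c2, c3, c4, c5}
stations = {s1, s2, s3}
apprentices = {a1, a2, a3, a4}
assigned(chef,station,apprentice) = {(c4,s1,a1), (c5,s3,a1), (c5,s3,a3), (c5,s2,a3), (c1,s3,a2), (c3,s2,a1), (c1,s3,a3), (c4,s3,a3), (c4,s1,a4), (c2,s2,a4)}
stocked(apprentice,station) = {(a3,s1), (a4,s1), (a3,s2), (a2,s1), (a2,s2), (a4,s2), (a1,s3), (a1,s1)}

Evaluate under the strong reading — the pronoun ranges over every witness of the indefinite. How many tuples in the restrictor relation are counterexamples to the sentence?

5

"him" takes "an apprentice" as antecedent and "it" takes "a station"; both are donkey pronouns co-varying with the restrictor.
Strong reading: for every (c,s,a) with assigned(c,s,a), stocked(a,s).
Restrictor triples: (c1,s3,a2)→stocked(a2,s3) ✗  (c1,s3,a3)→stocked(a3,s3) ✗  (c2,s2,a4)→stocked(a4,s2) ✓  (c3,s2,a1)→stocked(a1,s2) ✗  (c4,s1,a1)→stocked(a1,s1) ✓  (c4,s1,a4)→stocked(a4,s1) ✓  (c4,s3,a3)→stocked(a3,s3) ✗  (c5,s2,a3)→stocked(a3,s2) ✓  (c5,s3,a1)→stocked(a1,s3) ✓  (c5,s3,a3)→stocked(a3,s3) ✗
Counterexamples (restrictor triples failing the scope): 5.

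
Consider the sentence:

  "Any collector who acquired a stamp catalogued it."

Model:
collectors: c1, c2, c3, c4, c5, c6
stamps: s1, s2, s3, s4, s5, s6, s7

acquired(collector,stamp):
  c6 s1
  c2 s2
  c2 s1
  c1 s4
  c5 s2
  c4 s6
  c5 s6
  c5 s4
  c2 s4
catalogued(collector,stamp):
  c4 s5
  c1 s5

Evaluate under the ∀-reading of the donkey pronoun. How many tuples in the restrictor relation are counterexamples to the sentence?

"it" takes "a stamp" as antecedent — a donkey pronoun bound across the clause boundary.
Strong reading: for every (c,s) with acquired(c,s), catalogued(c,s).
Restrictor pairs: (c1,s4) ✗  (c2,s1) ✗  (c2,s2) ✗  (c2,s4) ✗  (c4,s6) ✗  (c5,s2) ✗  (c5,s4) ✗  (c5,s6) ✗  (c6,s1) ✗
Counterexamples (restrictor pairs failing the scope): 9.

9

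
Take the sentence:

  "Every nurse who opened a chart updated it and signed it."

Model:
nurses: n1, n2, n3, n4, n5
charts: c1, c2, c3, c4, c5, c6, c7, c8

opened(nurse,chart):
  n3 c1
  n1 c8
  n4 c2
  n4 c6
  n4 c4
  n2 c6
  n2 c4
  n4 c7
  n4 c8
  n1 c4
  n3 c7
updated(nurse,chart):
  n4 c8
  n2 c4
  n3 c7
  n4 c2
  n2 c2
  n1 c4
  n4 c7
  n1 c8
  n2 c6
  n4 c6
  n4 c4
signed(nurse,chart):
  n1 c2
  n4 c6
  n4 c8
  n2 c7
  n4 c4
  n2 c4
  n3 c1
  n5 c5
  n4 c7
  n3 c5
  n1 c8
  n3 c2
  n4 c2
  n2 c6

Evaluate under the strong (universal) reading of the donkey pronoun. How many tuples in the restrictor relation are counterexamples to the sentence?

3

"it" takes "a chart" as antecedent — a donkey pronoun bound across the clause boundary.
Strong reading: for every (n,c) with opened(n,c), updated(n,c) ∧ signed(n,c).
Restrictor pairs: (n1,c4) ✗  (n1,c8) ✓  (n2,c4) ✓  (n2,c6) ✓  (n3,c1) ✗  (n3,c7) ✗  (n4,c2) ✓  (n4,c4) ✓  (n4,c6) ✓  (n4,c7) ✓  (n4,c8) ✓
Counterexamples (restrictor pairs failing the scope): 3.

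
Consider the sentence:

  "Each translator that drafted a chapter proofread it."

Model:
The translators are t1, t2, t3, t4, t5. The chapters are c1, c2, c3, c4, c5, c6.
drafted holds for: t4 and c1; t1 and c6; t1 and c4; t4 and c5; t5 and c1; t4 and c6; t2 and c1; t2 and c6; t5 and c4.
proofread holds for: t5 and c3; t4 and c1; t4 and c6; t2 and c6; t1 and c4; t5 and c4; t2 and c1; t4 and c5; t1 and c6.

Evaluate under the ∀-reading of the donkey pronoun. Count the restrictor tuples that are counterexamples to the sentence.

"it" takes "a chapter" as antecedent — a donkey pronoun bound across the clause boundary.
Strong reading: for every (t,c) with drafted(t,c), proofread(t,c).
Restrictor pairs: (t1,c4) ✓  (t1,c6) ✓  (t2,c1) ✓  (t2,c6) ✓  (t4,c1) ✓  (t4,c5) ✓  (t4,c6) ✓  (t5,c1) ✗  (t5,c4) ✓
Counterexamples (restrictor pairs failing the scope): 1.

1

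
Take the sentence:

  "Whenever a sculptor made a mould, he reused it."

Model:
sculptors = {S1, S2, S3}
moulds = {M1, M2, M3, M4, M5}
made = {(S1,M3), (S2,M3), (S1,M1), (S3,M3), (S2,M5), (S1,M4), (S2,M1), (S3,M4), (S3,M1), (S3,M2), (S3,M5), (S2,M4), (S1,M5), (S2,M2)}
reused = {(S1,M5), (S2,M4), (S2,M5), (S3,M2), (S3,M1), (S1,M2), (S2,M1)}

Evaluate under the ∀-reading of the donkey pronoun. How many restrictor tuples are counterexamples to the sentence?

8

"it" takes "a mould" as antecedent — a donkey pronoun bound across the clause boundary.
Strong reading: for every (s,m) with made(s,m), reused(s,m).
Restrictor pairs: (S1,M1) ✗  (S1,M3) ✗  (S1,M4) ✗  (S1,M5) ✓  (S2,M1) ✓  (S2,M2) ✗  (S2,M3) ✗  (S2,M4) ✓  (S2,M5) ✓  (S3,M1) ✓  (S3,M2) ✓  (S3,M3) ✗  (S3,M4) ✗  (S3,M5) ✗
Counterexamples (restrictor pairs failing the scope): 8.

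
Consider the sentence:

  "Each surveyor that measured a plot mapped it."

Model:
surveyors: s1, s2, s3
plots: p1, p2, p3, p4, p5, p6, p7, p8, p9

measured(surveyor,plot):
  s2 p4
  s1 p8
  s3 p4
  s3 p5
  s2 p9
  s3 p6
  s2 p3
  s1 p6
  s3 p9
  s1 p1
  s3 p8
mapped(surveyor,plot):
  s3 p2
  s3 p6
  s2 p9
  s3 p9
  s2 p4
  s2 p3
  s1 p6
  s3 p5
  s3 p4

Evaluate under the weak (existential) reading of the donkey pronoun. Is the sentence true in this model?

True

"it" takes "a plot" as antecedent — a donkey pronoun bound across the clause boundary.
Weak reading: every surveyor s with some measured-plot has at least one measured-plot p such that mapped(s,p).
Per surveyor: s1:✓  s2:✓  s3:✓
Every surveyor in the restrictor has a witness.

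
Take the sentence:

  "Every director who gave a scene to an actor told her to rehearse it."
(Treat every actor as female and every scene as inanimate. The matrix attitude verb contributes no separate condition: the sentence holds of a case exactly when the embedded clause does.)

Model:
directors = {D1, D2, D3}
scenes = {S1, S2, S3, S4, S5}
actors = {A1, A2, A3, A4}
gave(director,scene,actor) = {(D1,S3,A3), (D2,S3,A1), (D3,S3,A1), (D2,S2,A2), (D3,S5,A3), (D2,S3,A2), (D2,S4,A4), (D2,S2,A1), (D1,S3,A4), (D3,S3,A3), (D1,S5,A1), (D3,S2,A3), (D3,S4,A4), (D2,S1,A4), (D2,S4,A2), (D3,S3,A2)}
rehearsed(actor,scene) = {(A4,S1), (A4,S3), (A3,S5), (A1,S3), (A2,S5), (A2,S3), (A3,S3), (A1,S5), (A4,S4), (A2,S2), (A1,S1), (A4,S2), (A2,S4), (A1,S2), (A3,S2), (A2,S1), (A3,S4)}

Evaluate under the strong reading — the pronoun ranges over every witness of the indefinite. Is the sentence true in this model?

True

"her" takes "an actor" as antecedent and "it" takes "a scene"; both are donkey pronouns co-varying with the restrictor.
Strong reading: for every (d,s,a) with gave(d,s,a), rehearsed(a,s).
Restrictor triples: (D1,S3,A3)→rehearsed(A3,S3) ✓  (D1,S3,A4)→rehearsed(A4,S3) ✓  (D1,S5,A1)→rehearsed(A1,S5) ✓  (D2,S1,A4)→rehearsed(A4,S1) ✓  (D2,S2,A1)→rehearsed(A1,S2) ✓  (D2,S2,A2)→rehearsed(A2,S2) ✓  (D2,S3,A1)→rehearsed(A1,S3) ✓  (D2,S3,A2)→rehearsed(A2,S3) ✓  (D2,S4,A2)→rehearsed(A2,S4) ✓  (D2,S4,A4)→rehearsed(A4,S4) ✓  (D3,S2,A3)→rehearsed(A3,S2) ✓  (D3,S3,A1)→rehearsed(A1,S3) ✓  (D3,S3,A2)→rehearsed(A2,S3) ✓  (D3,S3,A3)→rehearsed(A3,S3) ✓  (D3,S4,A4)→rehearsed(A4,S4) ✓  (D3,S5,A3)→rehearsed(A3,S5) ✓
Every restrictor triple satisfies the scope.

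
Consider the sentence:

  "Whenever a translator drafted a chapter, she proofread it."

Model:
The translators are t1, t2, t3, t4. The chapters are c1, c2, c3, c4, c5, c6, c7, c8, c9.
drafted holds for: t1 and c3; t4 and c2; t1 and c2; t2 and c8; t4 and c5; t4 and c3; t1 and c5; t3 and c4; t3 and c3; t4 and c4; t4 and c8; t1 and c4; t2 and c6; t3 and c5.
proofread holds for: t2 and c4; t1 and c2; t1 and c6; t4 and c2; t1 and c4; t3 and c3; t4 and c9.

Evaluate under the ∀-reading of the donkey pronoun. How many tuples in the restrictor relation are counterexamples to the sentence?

"it" takes "a chapter" as antecedent — a donkey pronoun bound across the clause boundary.
Strong reading: for every (t,c) with drafted(t,c), proofread(t,c).
Restrictor pairs: (t1,c2) ✓  (t1,c3) ✗  (t1,c4) ✓  (t1,c5) ✗  (t2,c6) ✗  (t2,c8) ✗  (t3,c3) ✓  (t3,c4) ✗  (t3,c5) ✗  (t4,c2) ✓  (t4,c3) ✗  (t4,c4) ✗  (t4,c5) ✗  (t4,c8) ✗
Counterexamples (restrictor pairs failing the scope): 10.

10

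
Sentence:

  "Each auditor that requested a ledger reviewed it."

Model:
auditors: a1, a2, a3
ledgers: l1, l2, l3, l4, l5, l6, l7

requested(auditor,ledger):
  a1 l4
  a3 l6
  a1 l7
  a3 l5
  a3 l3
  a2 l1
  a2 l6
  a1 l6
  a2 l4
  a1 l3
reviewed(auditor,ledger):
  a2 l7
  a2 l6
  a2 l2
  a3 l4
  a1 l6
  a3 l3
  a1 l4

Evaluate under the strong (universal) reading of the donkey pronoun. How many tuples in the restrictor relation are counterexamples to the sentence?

6

"it" takes "a ledger" as antecedent — a donkey pronoun bound across the clause boundary.
Strong reading: for every (a,l) with requested(a,l), reviewed(a,l).
Restrictor pairs: (a1,l3) ✗  (a1,l4) ✓  (a1,l6) ✓  (a1,l7) ✗  (a2,l1) ✗  (a2,l4) ✗  (a2,l6) ✓  (a3,l3) ✓  (a3,l5) ✗  (a3,l6) ✗
Counterexamples (restrictor pairs failing the scope): 6.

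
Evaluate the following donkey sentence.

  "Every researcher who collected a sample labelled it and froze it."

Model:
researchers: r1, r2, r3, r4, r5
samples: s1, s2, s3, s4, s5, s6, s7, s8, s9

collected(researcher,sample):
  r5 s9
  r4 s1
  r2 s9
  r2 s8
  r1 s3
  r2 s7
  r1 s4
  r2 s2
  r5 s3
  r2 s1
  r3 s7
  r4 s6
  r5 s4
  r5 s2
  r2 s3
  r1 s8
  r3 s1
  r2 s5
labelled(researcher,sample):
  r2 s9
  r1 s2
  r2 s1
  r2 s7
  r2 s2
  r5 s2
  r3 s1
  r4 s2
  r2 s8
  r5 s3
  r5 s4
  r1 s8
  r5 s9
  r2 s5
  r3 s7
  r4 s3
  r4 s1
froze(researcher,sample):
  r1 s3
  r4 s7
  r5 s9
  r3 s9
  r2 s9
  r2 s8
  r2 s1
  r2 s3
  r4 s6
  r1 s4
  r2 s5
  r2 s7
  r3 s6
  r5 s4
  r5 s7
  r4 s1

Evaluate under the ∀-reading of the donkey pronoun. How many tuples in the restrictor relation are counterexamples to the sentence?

"it" takes "a sample" as antecedent — a donkey pronoun bound across the clause boundary.
Strong reading: for every (r,s) with collected(r,s), labelled(r,s) ∧ froze(r,s).
Restrictor pairs: (r1,s3) ✗  (r1,s4) ✗  (r1,s8) ✗  (r2,s1) ✓  (r2,s2) ✗  (r2,s3) ✗  (r2,s5) ✓  (r2,s7) ✓  (r2,s8) ✓  (r2,s9) ✓  (r3,s1) ✗  (r3,s7) ✗  (r4,s1) ✓  (r4,s6) ✗  (r5,s2) ✗  (r5,s3) ✗  (r5,s4) ✓  (r5,s9) ✓
Counterexamples (restrictor pairs failing the scope): 10.

10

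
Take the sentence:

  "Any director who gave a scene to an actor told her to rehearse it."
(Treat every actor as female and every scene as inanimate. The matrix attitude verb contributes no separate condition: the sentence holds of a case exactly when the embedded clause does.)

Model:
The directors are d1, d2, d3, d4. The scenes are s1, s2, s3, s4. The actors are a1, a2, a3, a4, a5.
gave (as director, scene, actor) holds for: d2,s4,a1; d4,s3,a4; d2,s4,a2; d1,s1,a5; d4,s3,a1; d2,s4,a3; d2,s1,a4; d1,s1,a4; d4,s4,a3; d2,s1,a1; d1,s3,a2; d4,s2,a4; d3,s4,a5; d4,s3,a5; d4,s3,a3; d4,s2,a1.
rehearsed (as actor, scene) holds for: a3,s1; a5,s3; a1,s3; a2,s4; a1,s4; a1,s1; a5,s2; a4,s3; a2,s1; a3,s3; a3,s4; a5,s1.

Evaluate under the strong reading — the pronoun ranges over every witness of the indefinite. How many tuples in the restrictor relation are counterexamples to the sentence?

"her" takes "an actor" as antecedent and "it" takes "a scene"; both are donkey pronouns co-varying with the restrictor.
Strong reading: for every (d,s,a) with gave(d,s,a), rehearsed(a,s).
Restrictor triples: (d1,s1,a4)→rehearsed(a4,s1) ✗  (d1,s1,a5)→rehearsed(a5,s1) ✓  (d1,s3,a2)→rehearsed(a2,s3) ✗  (d2,s1,a1)→rehearsed(a1,s1) ✓  (d2,s1,a4)→rehearsed(a4,s1) ✗  (d2,s4,a1)→rehearsed(a1,s4) ✓  (d2,s4,a2)→rehearsed(a2,s4) ✓  (d2,s4,a3)→rehearsed(a3,s4) ✓  (d3,s4,a5)→rehearsed(a5,s4) ✗  (d4,s2,a1)→rehearsed(a1,s2) ✗  (d4,s2,a4)→rehearsed(a4,s2) ✗  (d4,s3,a1)→rehearsed(a1,s3) ✓  (d4,s3,a3)→rehearsed(a3,s3) ✓  (d4,s3,a4)→rehearsed(a4,s3) ✓  (d4,s3,a5)→rehearsed(a5,s3) ✓  (d4,s4,a3)→rehearsed(a3,s4) ✓
Counterexamples (restrictor triples failing the scope): 6.

6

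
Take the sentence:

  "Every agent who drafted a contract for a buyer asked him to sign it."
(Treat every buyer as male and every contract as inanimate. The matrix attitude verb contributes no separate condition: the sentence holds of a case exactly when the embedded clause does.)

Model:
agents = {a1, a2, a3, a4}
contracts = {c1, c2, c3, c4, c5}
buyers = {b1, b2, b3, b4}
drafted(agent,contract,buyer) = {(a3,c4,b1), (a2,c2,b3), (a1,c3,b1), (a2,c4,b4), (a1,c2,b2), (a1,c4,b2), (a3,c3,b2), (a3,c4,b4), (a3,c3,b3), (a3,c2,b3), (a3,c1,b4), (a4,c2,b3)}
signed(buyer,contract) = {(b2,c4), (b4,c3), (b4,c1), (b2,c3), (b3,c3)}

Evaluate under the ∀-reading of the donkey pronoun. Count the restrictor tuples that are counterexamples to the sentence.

"him" takes "a buyer" as antecedent and "it" takes "a contract"; both are donkey pronouns co-varying with the restrictor.
Strong reading: for every (a,c,b) with drafted(a,c,b), signed(b,c).
Restrictor triples: (a1,c2,b2)→signed(b2,c2) ✗  (a1,c3,b1)→signed(b1,c3) ✗  (a1,c4,b2)→signed(b2,c4) ✓  (a2,c2,b3)→signed(b3,c2) ✗  (a2,c4,b4)→signed(b4,c4) ✗  (a3,c1,b4)→signed(b4,c1) ✓  (a3,c2,b3)→signed(b3,c2) ✗  (a3,c3,b2)→signed(b2,c3) ✓  (a3,c3,b3)→signed(b3,c3) ✓  (a3,c4,b1)→signed(b1,c4) ✗  (a3,c4,b4)→signed(b4,c4) ✗  (a4,c2,b3)→signed(b3,c2) ✗
Counterexamples (restrictor triples failing the scope): 8.

8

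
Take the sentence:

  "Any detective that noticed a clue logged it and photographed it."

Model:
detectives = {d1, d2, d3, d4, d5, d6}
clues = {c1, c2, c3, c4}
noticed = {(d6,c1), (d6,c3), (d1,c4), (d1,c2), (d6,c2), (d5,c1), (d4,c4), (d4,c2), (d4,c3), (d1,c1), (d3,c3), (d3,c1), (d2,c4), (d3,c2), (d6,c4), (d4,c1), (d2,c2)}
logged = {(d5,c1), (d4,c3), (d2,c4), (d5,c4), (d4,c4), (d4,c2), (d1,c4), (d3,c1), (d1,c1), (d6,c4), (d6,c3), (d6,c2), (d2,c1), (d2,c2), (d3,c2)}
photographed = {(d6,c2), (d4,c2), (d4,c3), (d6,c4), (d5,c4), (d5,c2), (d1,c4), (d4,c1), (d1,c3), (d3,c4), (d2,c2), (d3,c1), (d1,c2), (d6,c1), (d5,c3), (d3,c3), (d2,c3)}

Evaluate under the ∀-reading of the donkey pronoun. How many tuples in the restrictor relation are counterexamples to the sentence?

"it" takes "a clue" as antecedent — a donkey pronoun bound across the clause boundary.
Strong reading: for every (d,c) with noticed(d,c), logged(d,c) ∧ photographed(d,c).
Restrictor pairs: (d1,c1) ✗  (d1,c2) ✗  (d1,c4) ✓  (d2,c2) ✓  (d2,c4) ✗  (d3,c1) ✓  (d3,c2) ✗  (d3,c3) ✗  (d4,c1) ✗  (d4,c2) ✓  (d4,c3) ✓  (d4,c4) ✗  (d5,c1) ✗  (d6,c1) ✗  (d6,c2) ✓  (d6,c3) ✗  (d6,c4) ✓
Counterexamples (restrictor pairs failing the scope): 10.

10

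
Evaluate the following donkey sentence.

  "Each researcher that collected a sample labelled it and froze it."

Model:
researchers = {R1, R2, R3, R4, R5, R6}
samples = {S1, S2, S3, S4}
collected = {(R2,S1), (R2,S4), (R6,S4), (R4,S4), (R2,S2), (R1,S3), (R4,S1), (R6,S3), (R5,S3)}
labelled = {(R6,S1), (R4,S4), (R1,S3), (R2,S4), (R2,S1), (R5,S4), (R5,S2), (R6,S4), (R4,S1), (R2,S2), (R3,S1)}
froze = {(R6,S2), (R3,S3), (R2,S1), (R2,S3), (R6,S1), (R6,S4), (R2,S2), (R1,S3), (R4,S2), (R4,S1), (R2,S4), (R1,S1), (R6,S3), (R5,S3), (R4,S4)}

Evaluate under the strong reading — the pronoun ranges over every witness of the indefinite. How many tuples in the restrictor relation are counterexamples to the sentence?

2

"it" takes "a sample" as antecedent — a donkey pronoun bound across the clause boundary.
Strong reading: for every (r,s) with collected(r,s), labelled(r,s) ∧ froze(r,s).
Restrictor pairs: (R1,S3) ✓  (R2,S1) ✓  (R2,S2) ✓  (R2,S4) ✓  (R4,S1) ✓  (R4,S4) ✓  (R5,S3) ✗  (R6,S3) ✗  (R6,S4) ✓
Counterexamples (restrictor pairs failing the scope): 2.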